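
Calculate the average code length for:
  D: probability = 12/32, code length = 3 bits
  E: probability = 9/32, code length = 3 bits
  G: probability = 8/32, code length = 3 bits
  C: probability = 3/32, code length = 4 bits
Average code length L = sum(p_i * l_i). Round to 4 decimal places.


Weighted contributions p_i * l_i:
  D: (12/32) * 3 = 36/32
  E: (9/32) * 3 = 27/32
  G: (8/32) * 3 = 24/32
  C: (3/32) * 4 = 12/32
Sum = (36 + 27 + 24 + 12)/32 = 99/32

L = 99/32 = 3.0938 bits/symbol


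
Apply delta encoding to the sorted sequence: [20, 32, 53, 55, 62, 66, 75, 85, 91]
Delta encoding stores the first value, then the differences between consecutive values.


First value: 20
Deltas:
  32 - 20 = 12
  53 - 32 = 21
  55 - 53 = 2
  62 - 55 = 7
  66 - 62 = 4
  75 - 66 = 9
  85 - 75 = 10
  91 - 85 = 6


Delta encoded: [20, 12, 21, 2, 7, 4, 9, 10, 6]


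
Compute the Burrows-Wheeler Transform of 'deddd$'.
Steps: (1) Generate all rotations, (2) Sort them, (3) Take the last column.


Rotations (sorted):
  0: $deddd -> last char: d
  1: d$dedd -> last char: d
  2: dd$ded -> last char: d
  3: ddd$de -> last char: e
  4: deddd$ -> last char: $
  5: eddd$d -> last char: d


BWT = ddde$d


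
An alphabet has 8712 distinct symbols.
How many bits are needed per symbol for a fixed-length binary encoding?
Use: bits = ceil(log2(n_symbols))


log2(8712) = 13.0888
Bracket: 2^13 = 8192 < 8712 <= 2^14 = 16384
So ceil(log2(8712)) = 14

bits = ceil(log2(8712)) = ceil(13.0888) = 14 bits


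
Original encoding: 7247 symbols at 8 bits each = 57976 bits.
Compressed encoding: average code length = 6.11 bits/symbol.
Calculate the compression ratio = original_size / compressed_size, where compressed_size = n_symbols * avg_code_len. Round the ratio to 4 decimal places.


original_size = n_symbols * orig_bits = 7247 * 8 = 57976 bits
compressed_size = n_symbols * avg_code_len = 7247 * 6.11 = 44279.17 bits
ratio = original_size / compressed_size = 57976 / 44279.17 = 1.3093

Compression ratio = 1.3093


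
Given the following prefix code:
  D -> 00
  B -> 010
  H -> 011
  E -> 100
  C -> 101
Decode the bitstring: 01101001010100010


Decoding step by step:
Bits 011 -> H
Bits 010 -> B
Bits 010 -> B
Bits 101 -> C
Bits 00 -> D
Bits 010 -> B


Decoded message: HBBCDB


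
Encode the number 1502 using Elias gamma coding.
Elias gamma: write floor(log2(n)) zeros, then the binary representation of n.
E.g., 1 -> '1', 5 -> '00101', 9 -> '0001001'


num_bits = floor(log2(1502)) + 1 = 11
leading_zeros = num_bits - 1 = 10
binary(1502) = 10111011110

Elias gamma(1502) = '0000000000' + '10111011110' = 000000000010111011110 (21 bits)


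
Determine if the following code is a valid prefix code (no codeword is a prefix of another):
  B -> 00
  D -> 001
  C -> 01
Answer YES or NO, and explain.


Checking each pair (does one codeword prefix another?):
  B='00' vs D='001': prefix -- VIOLATION

NO -- this is NOT a valid prefix code. B (00) is a prefix of D (001).


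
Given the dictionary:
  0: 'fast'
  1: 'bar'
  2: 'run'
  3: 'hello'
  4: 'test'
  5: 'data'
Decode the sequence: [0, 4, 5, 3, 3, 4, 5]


Look up each index in the dictionary:
  0 -> 'fast'
  4 -> 'test'
  5 -> 'data'
  3 -> 'hello'
  3 -> 'hello'
  4 -> 'test'
  5 -> 'data'

Decoded: "fast test data hello hello test data"


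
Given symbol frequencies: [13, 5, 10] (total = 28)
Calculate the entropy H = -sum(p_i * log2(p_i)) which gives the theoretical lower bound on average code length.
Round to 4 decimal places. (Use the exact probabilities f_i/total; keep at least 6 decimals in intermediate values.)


Per-symbol terms -p_i * log2(p_i) with p_i = f_i/28:
  p = 13/28 = 0.464286: log2(p) = -1.106915, -p*log2(p) = 0.513925
  p = 5/28 = 0.178571: log2(p) = -2.485427, -p*log2(p) = 0.443826
  p = 10/28 = 0.357143: log2(p) = -1.485427, -p*log2(p) = 0.530510
H = 0.513925 + 0.443826 + 0.530510 = 1.488261

H = 1.4883 bits/symbol


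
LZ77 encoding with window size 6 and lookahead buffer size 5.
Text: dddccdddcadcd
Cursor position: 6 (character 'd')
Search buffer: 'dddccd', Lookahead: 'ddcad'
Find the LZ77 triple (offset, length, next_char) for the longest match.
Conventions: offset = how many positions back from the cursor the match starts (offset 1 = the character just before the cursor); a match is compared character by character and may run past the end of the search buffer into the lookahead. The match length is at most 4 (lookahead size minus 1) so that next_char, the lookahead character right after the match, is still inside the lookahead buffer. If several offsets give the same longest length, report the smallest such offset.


Try each offset into the search buffer:
  offset=1 (pos 5, char 'd'): match length 2
  offset=2 (pos 4, char 'c'): match length 0
  offset=3 (pos 3, char 'c'): match length 0
  offset=4 (pos 2, char 'd'): match length 1
  offset=5 (pos 1, char 'd'): match length 3
  offset=6 (pos 0, char 'd'): match length 2
Longest match has length 3 at offset 5.
next_char = character at position 6 + 3 = 9 -> 'a'

Best match: offset=5, length=3 (matching 'ddc' starting at position 1)
LZ77 triple: (5, 3, 'a')


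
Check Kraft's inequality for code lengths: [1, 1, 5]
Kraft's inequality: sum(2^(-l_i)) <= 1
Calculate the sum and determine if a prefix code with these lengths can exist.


Sum = 2^(-1) + 2^(-1) + 2^(-5)
    = 0.5 + 0.5 + 0.03125
    = 33/32 = 1.03125
Since 1.03125 > 1, Kraft's inequality is NOT satisfied.
A prefix code with these lengths CANNOT exist.

Kraft sum = 1.03125. Not satisfied.


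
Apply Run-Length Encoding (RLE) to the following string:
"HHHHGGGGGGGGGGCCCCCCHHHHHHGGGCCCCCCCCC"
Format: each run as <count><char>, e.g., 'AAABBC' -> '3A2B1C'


Scanning runs left to right:
  i=0: run of 'H' x 4 -> '4H'
  i=4: run of 'G' x 10 -> '10G'
  i=14: run of 'C' x 6 -> '6C'
  i=20: run of 'H' x 6 -> '6H'
  i=26: run of 'G' x 3 -> '3G'
  i=29: run of 'C' x 9 -> '9C'

RLE = 4H10G6C6H3G9C


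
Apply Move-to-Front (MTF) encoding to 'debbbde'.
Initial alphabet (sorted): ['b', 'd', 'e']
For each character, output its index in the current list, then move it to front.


MTF encoding:
'd': index 1 in ['b', 'd', 'e'] -> ['d', 'b', 'e']
'e': index 2 in ['d', 'b', 'e'] -> ['e', 'd', 'b']
'b': index 2 in ['e', 'd', 'b'] -> ['b', 'e', 'd']
'b': index 0 in ['b', 'e', 'd'] -> ['b', 'e', 'd']
'b': index 0 in ['b', 'e', 'd'] -> ['b', 'e', 'd']
'd': index 2 in ['b', 'e', 'd'] -> ['d', 'b', 'e']
'e': index 2 in ['d', 'b', 'e'] -> ['e', 'd', 'b']


Output: [1, 2, 2, 0, 0, 2, 2]


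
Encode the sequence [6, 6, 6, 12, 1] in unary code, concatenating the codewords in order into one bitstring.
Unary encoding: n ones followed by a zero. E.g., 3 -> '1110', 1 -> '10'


Encode each number as n ones followed by a terminating 0:
  6 -> 1111110 (7 bits)
  6 -> 1111110 (7 bits)
  6 -> 1111110 (7 bits)
  12 -> 1111111111110 (13 bits)
  1 -> 10 (2 bits)
Total length = 7 + 7 + 7 + 13 + 2 = 36 bits.

Unary([6, 6, 6, 12, 1]) = 111111011111101111110111111111111010 (36 bits)


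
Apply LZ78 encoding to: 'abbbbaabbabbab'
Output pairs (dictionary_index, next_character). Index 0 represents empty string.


LZ78 encoding steps:
Dictionary: {0: ''}
Step 1: w='' (idx 0), next='a' -> output (0, 'a'), add 'a' as idx 1
Step 2: w='' (idx 0), next='b' -> output (0, 'b'), add 'b' as idx 2
Step 3: w='b' (idx 2), next='b' -> output (2, 'b'), add 'bb' as idx 3
Step 4: w='b' (idx 2), next='a' -> output (2, 'a'), add 'ba' as idx 4
Step 5: w='a' (idx 1), next='b' -> output (1, 'b'), add 'ab' as idx 5
Step 6: w='ba' (idx 4), next='b' -> output (4, 'b'), add 'bab' as idx 6
Step 7: w='bab' (idx 6), end of input -> output (6, '')


Encoded: [(0, 'a'), (0, 'b'), (2, 'b'), (2, 'a'), (1, 'b'), (4, 'b'), (6, '')]


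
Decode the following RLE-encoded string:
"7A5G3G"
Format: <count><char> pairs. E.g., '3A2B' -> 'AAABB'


Expanding each <count><char> pair:
  7A -> 'AAAAAAA'
  5G -> 'GGGGG'
  3G -> 'GGG'

Decoded = AAAAAAAGGGGGGGG


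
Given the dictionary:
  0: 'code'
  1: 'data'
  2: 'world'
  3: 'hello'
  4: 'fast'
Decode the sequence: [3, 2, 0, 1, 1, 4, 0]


Look up each index in the dictionary:
  3 -> 'hello'
  2 -> 'world'
  0 -> 'code'
  1 -> 'data'
  1 -> 'data'
  4 -> 'fast'
  0 -> 'code'

Decoded: "hello world code data data fast code"


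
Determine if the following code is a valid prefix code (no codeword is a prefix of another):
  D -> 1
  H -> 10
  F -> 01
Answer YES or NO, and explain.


Checking each pair (does one codeword prefix another?):
  D='1' vs H='10': prefix -- VIOLATION

NO -- this is NOT a valid prefix code. D (1) is a prefix of H (10).


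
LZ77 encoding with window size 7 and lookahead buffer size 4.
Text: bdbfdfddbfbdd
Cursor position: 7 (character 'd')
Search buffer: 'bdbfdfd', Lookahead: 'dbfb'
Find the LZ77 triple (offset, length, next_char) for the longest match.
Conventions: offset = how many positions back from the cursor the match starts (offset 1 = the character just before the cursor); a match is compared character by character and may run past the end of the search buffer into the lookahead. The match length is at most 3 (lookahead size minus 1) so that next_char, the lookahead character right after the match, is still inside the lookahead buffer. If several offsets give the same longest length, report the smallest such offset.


Try each offset into the search buffer:
  offset=1 (pos 6, char 'd'): match length 1
  offset=2 (pos 5, char 'f'): match length 0
  offset=3 (pos 4, char 'd'): match length 1
  offset=4 (pos 3, char 'f'): match length 0
  offset=5 (pos 2, char 'b'): match length 0
  offset=6 (pos 1, char 'd'): match length 3
  offset=7 (pos 0, char 'b'): match length 0
Longest match has length 3 at offset 6.
next_char = character at position 7 + 3 = 10 -> 'b'

Best match: offset=6, length=3 (matching 'dbf' starting at position 1)
LZ77 triple: (6, 3, 'b')


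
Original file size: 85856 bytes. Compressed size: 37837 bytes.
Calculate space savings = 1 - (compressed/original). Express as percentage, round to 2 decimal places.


ratio = compressed/original = 37837/85856 = 0.440703
savings = 1 - ratio = 1 - 0.440703 = 0.559297
as a percentage: 0.559297 * 100 = 55.93%

Space savings = 1 - 37837/85856 = 55.93%


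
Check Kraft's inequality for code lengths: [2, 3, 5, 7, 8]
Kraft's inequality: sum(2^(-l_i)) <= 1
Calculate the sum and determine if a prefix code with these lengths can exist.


Sum = 2^(-2) + 2^(-3) + 2^(-5) + 2^(-7) + 2^(-8)
    = 0.25 + 0.125 + 0.03125 + 0.0078125 + 0.00390625
    = 107/256 = 0.41796875
Since 0.41796875 <= 1, Kraft's inequality IS satisfied.
A prefix code with these lengths CAN exist.

Kraft sum = 0.41796875. Satisfied.


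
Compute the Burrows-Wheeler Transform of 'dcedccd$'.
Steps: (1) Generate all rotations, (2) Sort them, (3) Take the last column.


Rotations (sorted):
  0: $dcedccd -> last char: d
  1: ccd$dced -> last char: d
  2: cd$dcedc -> last char: c
  3: cedccd$d -> last char: d
  4: d$dcedcc -> last char: c
  5: dccd$dce -> last char: e
  6: dcedccd$ -> last char: $
  7: edccd$dc -> last char: c


BWT = ddcdce$c


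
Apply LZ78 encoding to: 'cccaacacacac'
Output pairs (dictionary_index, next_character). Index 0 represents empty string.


LZ78 encoding steps:
Dictionary: {0: ''}
Step 1: w='' (idx 0), next='c' -> output (0, 'c'), add 'c' as idx 1
Step 2: w='c' (idx 1), next='c' -> output (1, 'c'), add 'cc' as idx 2
Step 3: w='' (idx 0), next='a' -> output (0, 'a'), add 'a' as idx 3
Step 4: w='a' (idx 3), next='c' -> output (3, 'c'), add 'ac' as idx 4
Step 5: w='ac' (idx 4), next='a' -> output (4, 'a'), add 'aca' as idx 5
Step 6: w='c' (idx 1), next='a' -> output (1, 'a'), add 'ca' as idx 6
Step 7: w='c' (idx 1), end of input -> output (1, '')


Encoded: [(0, 'c'), (1, 'c'), (0, 'a'), (3, 'c'), (4, 'a'), (1, 'a'), (1, '')]


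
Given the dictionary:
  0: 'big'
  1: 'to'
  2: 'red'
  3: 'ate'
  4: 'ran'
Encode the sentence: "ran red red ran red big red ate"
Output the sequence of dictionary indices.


Look up each word in the dictionary:
  'ran' -> 4
  'red' -> 2
  'red' -> 2
  'ran' -> 4
  'red' -> 2
  'big' -> 0
  'red' -> 2
  'ate' -> 3

Encoded: [4, 2, 2, 4, 2, 0, 2, 3]


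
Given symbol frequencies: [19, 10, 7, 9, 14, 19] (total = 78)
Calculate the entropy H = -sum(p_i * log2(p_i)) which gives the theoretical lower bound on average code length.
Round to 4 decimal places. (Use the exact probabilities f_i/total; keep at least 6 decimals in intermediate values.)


Per-symbol terms -p_i * log2(p_i) with p_i = f_i/78:
  p = 19/78 = 0.243590: log2(p) = -2.037475, -p*log2(p) = 0.496308
  p = 10/78 = 0.128205: log2(p) = -2.963474, -p*log2(p) = 0.379933
  p = 7/78 = 0.089744: log2(p) = -3.478047, -p*log2(p) = 0.312132
  p = 9/78 = 0.115385: log2(p) = -3.115477, -p*log2(p) = 0.359478
  p = 14/78 = 0.179487: log2(p) = -2.478047, -p*log2(p) = 0.444778
  p = 19/78 = 0.243590: log2(p) = -2.037475, -p*log2(p) = 0.496308
H = 0.496308 + 0.379933 + 0.312132 + 0.359478 + 0.444778 + 0.496308 = 2.488937

H = 2.4889 bits/symbol


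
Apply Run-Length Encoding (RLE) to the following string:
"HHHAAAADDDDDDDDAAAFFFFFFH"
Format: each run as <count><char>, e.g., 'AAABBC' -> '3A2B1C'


Scanning runs left to right:
  i=0: run of 'H' x 3 -> '3H'
  i=3: run of 'A' x 4 -> '4A'
  i=7: run of 'D' x 8 -> '8D'
  i=15: run of 'A' x 3 -> '3A'
  i=18: run of 'F' x 6 -> '6F'
  i=24: run of 'H' x 1 -> '1H'

RLE = 3H4A8D3A6F1H


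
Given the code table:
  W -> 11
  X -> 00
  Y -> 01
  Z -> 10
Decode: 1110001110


Decoding:
11 -> W
10 -> Z
00 -> X
11 -> W
10 -> Z


Result: WZXWZ


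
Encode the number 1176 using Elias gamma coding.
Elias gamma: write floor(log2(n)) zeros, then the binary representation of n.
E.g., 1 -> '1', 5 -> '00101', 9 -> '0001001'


num_bits = floor(log2(1176)) + 1 = 11
leading_zeros = num_bits - 1 = 10
binary(1176) = 10010011000

Elias gamma(1176) = '0000000000' + '10010011000' = 000000000010010011000 (21 bits)


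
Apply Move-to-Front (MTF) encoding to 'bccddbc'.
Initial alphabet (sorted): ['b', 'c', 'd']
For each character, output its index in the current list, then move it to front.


MTF encoding:
'b': index 0 in ['b', 'c', 'd'] -> ['b', 'c', 'd']
'c': index 1 in ['b', 'c', 'd'] -> ['c', 'b', 'd']
'c': index 0 in ['c', 'b', 'd'] -> ['c', 'b', 'd']
'd': index 2 in ['c', 'b', 'd'] -> ['d', 'c', 'b']
'd': index 0 in ['d', 'c', 'b'] -> ['d', 'c', 'b']
'b': index 2 in ['d', 'c', 'b'] -> ['b', 'd', 'c']
'c': index 2 in ['b', 'd', 'c'] -> ['c', 'b', 'd']


Output: [0, 1, 0, 2, 0, 2, 2]


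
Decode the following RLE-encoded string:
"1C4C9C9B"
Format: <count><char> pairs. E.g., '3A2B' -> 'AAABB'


Expanding each <count><char> pair:
  1C -> 'C'
  4C -> 'CCCC'
  9C -> 'CCCCCCCCC'
  9B -> 'BBBBBBBBB'

Decoded = CCCCCCCCCCCCCCBBBBBBBBB


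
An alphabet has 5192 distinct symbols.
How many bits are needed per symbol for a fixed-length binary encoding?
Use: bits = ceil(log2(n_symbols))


log2(5192) = 12.3421
Bracket: 2^12 = 4096 < 5192 <= 2^13 = 8192
So ceil(log2(5192)) = 13

bits = ceil(log2(5192)) = ceil(12.3421) = 13 bits


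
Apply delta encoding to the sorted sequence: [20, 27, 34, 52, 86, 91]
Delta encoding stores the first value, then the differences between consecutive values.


First value: 20
Deltas:
  27 - 20 = 7
  34 - 27 = 7
  52 - 34 = 18
  86 - 52 = 34
  91 - 86 = 5


Delta encoded: [20, 7, 7, 18, 34, 5]


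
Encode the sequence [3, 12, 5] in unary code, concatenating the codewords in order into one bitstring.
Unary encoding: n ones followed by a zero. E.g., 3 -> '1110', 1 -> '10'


Encode each number as n ones followed by a terminating 0:
  3 -> 1110 (4 bits)
  12 -> 1111111111110 (13 bits)
  5 -> 111110 (6 bits)
Total length = 4 + 13 + 6 = 23 bits.

Unary([3, 12, 5]) = 11101111111111110111110 (23 bits)


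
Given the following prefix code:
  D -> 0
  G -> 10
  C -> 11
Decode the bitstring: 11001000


Decoding step by step:
Bits 11 -> C
Bits 0 -> D
Bits 0 -> D
Bits 10 -> G
Bits 0 -> D
Bits 0 -> D


Decoded message: CDDGDD


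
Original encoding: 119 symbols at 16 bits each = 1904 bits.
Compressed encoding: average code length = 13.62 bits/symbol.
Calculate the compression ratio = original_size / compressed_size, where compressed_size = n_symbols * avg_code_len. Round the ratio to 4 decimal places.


original_size = n_symbols * orig_bits = 119 * 16 = 1904 bits
compressed_size = n_symbols * avg_code_len = 119 * 13.62 = 1620.78 bits
ratio = original_size / compressed_size = 1904 / 1620.78 = 1.1747

Compression ratio = 1.1747


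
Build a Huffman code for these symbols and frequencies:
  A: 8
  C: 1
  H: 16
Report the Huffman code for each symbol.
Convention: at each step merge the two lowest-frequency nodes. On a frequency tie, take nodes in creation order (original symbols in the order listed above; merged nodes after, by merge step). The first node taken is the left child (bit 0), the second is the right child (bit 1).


Huffman tree construction:
Step 1: Merge C(1) + A(8) = 9
Step 2: Merge (C+A)(9) + H(16) = 25
Read each symbol's code off the tree from the root (left child = 0, right child = 1).

Codes:
  A: 01 (length 2)
  C: 00 (length 2)
  H: 1 (length 1)
Average code length: 34/25 = 1.3600 bits/symbol


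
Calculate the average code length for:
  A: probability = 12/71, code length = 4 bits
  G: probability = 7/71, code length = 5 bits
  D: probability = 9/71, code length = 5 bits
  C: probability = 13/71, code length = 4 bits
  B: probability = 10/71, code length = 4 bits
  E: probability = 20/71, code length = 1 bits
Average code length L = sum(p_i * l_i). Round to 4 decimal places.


Weighted contributions p_i * l_i:
  A: (12/71) * 4 = 48/71
  G: (7/71) * 5 = 35/71
  D: (9/71) * 5 = 45/71
  C: (13/71) * 4 = 52/71
  B: (10/71) * 4 = 40/71
  E: (20/71) * 1 = 20/71
Sum = (48 + 35 + 45 + 52 + 40 + 20)/71 = 240/71

L = 240/71 = 3.3803 bits/symbol


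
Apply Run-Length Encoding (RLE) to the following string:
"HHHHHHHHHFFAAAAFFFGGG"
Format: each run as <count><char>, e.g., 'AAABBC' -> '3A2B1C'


Scanning runs left to right:
  i=0: run of 'H' x 9 -> '9H'
  i=9: run of 'F' x 2 -> '2F'
  i=11: run of 'A' x 4 -> '4A'
  i=15: run of 'F' x 3 -> '3F'
  i=18: run of 'G' x 3 -> '3G'

RLE = 9H2F4A3F3G


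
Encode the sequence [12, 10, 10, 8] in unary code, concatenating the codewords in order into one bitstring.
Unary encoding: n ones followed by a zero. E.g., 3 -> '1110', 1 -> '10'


Encode each number as n ones followed by a terminating 0:
  12 -> 1111111111110 (13 bits)
  10 -> 11111111110 (11 bits)
  10 -> 11111111110 (11 bits)
  8 -> 111111110 (9 bits)
Total length = 13 + 11 + 11 + 9 = 44 bits.

Unary([12, 10, 10, 8]) = 11111111111101111111111011111111110111111110 (44 bits)


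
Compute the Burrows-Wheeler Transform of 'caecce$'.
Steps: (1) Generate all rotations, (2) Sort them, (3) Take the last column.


Rotations (sorted):
  0: $caecce -> last char: e
  1: aecce$c -> last char: c
  2: caecce$ -> last char: $
  3: cce$cae -> last char: e
  4: ce$caec -> last char: c
  5: e$caecc -> last char: c
  6: ecce$ca -> last char: a


BWT = ec$ecca


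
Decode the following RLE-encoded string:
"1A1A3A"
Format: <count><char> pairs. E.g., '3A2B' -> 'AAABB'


Expanding each <count><char> pair:
  1A -> 'A'
  1A -> 'A'
  3A -> 'AAA'

Decoded = AAAAA


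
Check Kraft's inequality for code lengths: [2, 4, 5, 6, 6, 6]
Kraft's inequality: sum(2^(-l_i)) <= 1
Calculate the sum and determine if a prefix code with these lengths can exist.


Sum = 2^(-2) + 2^(-4) + 2^(-5) + 2^(-6) + 2^(-6) + 2^(-6)
    = 0.25 + 0.0625 + 0.03125 + 0.015625 + 0.015625 + 0.015625
    = 25/64 = 0.390625
Since 0.390625 <= 1, Kraft's inequality IS satisfied.
A prefix code with these lengths CAN exist.

Kraft sum = 0.390625. Satisfied.


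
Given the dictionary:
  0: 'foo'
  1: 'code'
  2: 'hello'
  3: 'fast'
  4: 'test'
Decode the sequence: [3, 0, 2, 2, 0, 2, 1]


Look up each index in the dictionary:
  3 -> 'fast'
  0 -> 'foo'
  2 -> 'hello'
  2 -> 'hello'
  0 -> 'foo'
  2 -> 'hello'
  1 -> 'code'

Decoded: "fast foo hello hello foo hello code"


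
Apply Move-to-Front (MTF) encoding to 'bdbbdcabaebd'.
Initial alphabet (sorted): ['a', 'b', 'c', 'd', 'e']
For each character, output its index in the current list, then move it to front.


MTF encoding:
'b': index 1 in ['a', 'b', 'c', 'd', 'e'] -> ['b', 'a', 'c', 'd', 'e']
'd': index 3 in ['b', 'a', 'c', 'd', 'e'] -> ['d', 'b', 'a', 'c', 'e']
'b': index 1 in ['d', 'b', 'a', 'c', 'e'] -> ['b', 'd', 'a', 'c', 'e']
'b': index 0 in ['b', 'd', 'a', 'c', 'e'] -> ['b', 'd', 'a', 'c', 'e']
'd': index 1 in ['b', 'd', 'a', 'c', 'e'] -> ['d', 'b', 'a', 'c', 'e']
'c': index 3 in ['d', 'b', 'a', 'c', 'e'] -> ['c', 'd', 'b', 'a', 'e']
'a': index 3 in ['c', 'd', 'b', 'a', 'e'] -> ['a', 'c', 'd', 'b', 'e']
'b': index 3 in ['a', 'c', 'd', 'b', 'e'] -> ['b', 'a', 'c', 'd', 'e']
'a': index 1 in ['b', 'a', 'c', 'd', 'e'] -> ['a', 'b', 'c', 'd', 'e']
'e': index 4 in ['a', 'b', 'c', 'd', 'e'] -> ['e', 'a', 'b', 'c', 'd']
'b': index 2 in ['e', 'a', 'b', 'c', 'd'] -> ['b', 'e', 'a', 'c', 'd']
'd': index 4 in ['b', 'e', 'a', 'c', 'd'] -> ['d', 'b', 'e', 'a', 'c']


Output: [1, 3, 1, 0, 1, 3, 3, 3, 1, 4, 2, 4]


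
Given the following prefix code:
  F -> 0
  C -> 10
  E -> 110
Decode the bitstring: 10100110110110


Decoding step by step:
Bits 10 -> C
Bits 10 -> C
Bits 0 -> F
Bits 110 -> E
Bits 110 -> E
Bits 110 -> E


Decoded message: CCFEEE


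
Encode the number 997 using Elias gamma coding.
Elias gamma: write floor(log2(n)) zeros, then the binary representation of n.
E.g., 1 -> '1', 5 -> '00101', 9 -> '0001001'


num_bits = floor(log2(997)) + 1 = 10
leading_zeros = num_bits - 1 = 9
binary(997) = 1111100101

Elias gamma(997) = '000000000' + '1111100101' = 0000000001111100101 (19 bits)


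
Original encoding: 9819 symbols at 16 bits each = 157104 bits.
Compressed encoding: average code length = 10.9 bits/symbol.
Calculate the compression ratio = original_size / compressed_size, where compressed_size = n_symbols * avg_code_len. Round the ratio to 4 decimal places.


original_size = n_symbols * orig_bits = 9819 * 16 = 157104 bits
compressed_size = n_symbols * avg_code_len = 9819 * 10.9 = 107027.1 bits
ratio = original_size / compressed_size = 157104 / 107027.1 = 1.4679

Compression ratio = 1.4679


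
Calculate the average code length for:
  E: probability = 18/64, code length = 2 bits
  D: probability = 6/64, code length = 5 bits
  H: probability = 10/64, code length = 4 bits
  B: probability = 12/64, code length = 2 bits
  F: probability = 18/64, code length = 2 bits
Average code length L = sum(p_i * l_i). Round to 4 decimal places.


Weighted contributions p_i * l_i:
  E: (18/64) * 2 = 36/64
  D: (6/64) * 5 = 30/64
  H: (10/64) * 4 = 40/64
  B: (12/64) * 2 = 24/64
  F: (18/64) * 2 = 36/64
Sum = (36 + 30 + 40 + 24 + 36)/64 = 166/64

L = 166/64 = 2.5938 bits/symbol


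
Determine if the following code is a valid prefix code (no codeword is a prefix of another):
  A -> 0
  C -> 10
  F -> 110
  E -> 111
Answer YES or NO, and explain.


Checking each pair (does one codeword prefix another?):
  A='0' vs C='10': no prefix
  A='0' vs F='110': no prefix
  A='0' vs E='111': no prefix
  C='10' vs A='0': no prefix
  C='10' vs F='110': no prefix
  C='10' vs E='111': no prefix
  F='110' vs A='0': no prefix
  F='110' vs C='10': no prefix
  F='110' vs E='111': no prefix
  E='111' vs A='0': no prefix
  E='111' vs C='10': no prefix
  E='111' vs F='110': no prefix
No violation found over all pairs.

YES -- this is a valid prefix code. No codeword is a prefix of any other codeword.


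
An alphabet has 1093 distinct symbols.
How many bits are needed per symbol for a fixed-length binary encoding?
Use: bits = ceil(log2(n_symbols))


log2(1093) = 10.0941
Bracket: 2^10 = 1024 < 1093 <= 2^11 = 2048
So ceil(log2(1093)) = 11

bits = ceil(log2(1093)) = ceil(10.0941) = 11 bits


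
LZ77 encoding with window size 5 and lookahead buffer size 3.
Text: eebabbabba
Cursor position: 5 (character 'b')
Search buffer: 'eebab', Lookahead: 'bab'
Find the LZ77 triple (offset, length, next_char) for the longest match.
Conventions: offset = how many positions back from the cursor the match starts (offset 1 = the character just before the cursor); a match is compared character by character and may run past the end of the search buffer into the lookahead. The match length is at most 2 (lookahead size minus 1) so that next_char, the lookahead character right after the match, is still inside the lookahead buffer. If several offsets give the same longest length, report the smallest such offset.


Try each offset into the search buffer:
  offset=1 (pos 4, char 'b'): match length 1
  offset=2 (pos 3, char 'a'): match length 0
  offset=3 (pos 2, char 'b'): match length 2
  offset=4 (pos 1, char 'e'): match length 0
  offset=5 (pos 0, char 'e'): match length 0
Longest match has length 2 at offset 3.
next_char = character at position 5 + 2 = 7 -> 'b'

Best match: offset=3, length=2 (matching 'ba' starting at position 2)
LZ77 triple: (3, 2, 'b')


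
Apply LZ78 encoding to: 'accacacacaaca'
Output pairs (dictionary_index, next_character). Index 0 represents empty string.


LZ78 encoding steps:
Dictionary: {0: ''}
Step 1: w='' (idx 0), next='a' -> output (0, 'a'), add 'a' as idx 1
Step 2: w='' (idx 0), next='c' -> output (0, 'c'), add 'c' as idx 2
Step 3: w='c' (idx 2), next='a' -> output (2, 'a'), add 'ca' as idx 3
Step 4: w='ca' (idx 3), next='c' -> output (3, 'c'), add 'cac' as idx 4
Step 5: w='a' (idx 1), next='c' -> output (1, 'c'), add 'ac' as idx 5
Step 6: w='a' (idx 1), next='a' -> output (1, 'a'), add 'aa' as idx 6
Step 7: w='ca' (idx 3), end of input -> output (3, '')


Encoded: [(0, 'a'), (0, 'c'), (2, 'a'), (3, 'c'), (1, 'c'), (1, 'a'), (3, '')]


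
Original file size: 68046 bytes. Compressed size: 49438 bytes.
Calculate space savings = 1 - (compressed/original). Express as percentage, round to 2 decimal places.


ratio = compressed/original = 49438/68046 = 0.726538
savings = 1 - ratio = 1 - 0.726538 = 0.273462
as a percentage: 0.273462 * 100 = 27.35%

Space savings = 1 - 49438/68046 = 27.35%


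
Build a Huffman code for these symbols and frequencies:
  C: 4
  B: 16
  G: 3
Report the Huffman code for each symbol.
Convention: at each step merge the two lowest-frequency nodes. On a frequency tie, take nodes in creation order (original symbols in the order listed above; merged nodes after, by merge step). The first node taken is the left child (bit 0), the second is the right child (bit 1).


Huffman tree construction:
Step 1: Merge G(3) + C(4) = 7
Step 2: Merge (G+C)(7) + B(16) = 23
Read each symbol's code off the tree from the root (left child = 0, right child = 1).

Codes:
  C: 01 (length 2)
  B: 1 (length 1)
  G: 00 (length 2)
Average code length: 30/23 = 1.3043 bits/symbol


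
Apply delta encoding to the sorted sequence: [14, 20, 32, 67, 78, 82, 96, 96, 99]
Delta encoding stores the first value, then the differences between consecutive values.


First value: 14
Deltas:
  20 - 14 = 6
  32 - 20 = 12
  67 - 32 = 35
  78 - 67 = 11
  82 - 78 = 4
  96 - 82 = 14
  96 - 96 = 0
  99 - 96 = 3


Delta encoded: [14, 6, 12, 35, 11, 4, 14, 0, 3]


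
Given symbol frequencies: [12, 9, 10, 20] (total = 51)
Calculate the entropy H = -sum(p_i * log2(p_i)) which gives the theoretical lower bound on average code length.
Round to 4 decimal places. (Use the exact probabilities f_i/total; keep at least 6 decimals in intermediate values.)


Per-symbol terms -p_i * log2(p_i) with p_i = f_i/51:
  p = 12/51 = 0.235294: log2(p) = -2.087463, -p*log2(p) = 0.491168
  p = 9/51 = 0.176471: log2(p) = -2.502500, -p*log2(p) = 0.441618
  p = 10/51 = 0.196078: log2(p) = -2.350497, -p*log2(p) = 0.460882
  p = 20/51 = 0.392157: log2(p) = -1.350497, -p*log2(p) = 0.529607
H = 0.491168 + 0.441618 + 0.460882 + 0.529607 = 1.923275

H = 1.9233 bits/symbol


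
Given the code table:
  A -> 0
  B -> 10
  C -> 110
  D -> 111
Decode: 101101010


Decoding:
10 -> B
110 -> C
10 -> B
10 -> B


Result: BCBB


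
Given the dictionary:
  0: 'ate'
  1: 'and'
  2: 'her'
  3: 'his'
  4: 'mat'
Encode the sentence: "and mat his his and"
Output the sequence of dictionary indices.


Look up each word in the dictionary:
  'and' -> 1
  'mat' -> 4
  'his' -> 3
  'his' -> 3
  'and' -> 1

Encoded: [1, 4, 3, 3, 1]


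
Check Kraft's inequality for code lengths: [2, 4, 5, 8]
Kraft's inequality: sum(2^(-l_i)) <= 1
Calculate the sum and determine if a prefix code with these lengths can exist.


Sum = 2^(-2) + 2^(-4) + 2^(-5) + 2^(-8)
    = 0.25 + 0.0625 + 0.03125 + 0.00390625
    = 89/256 = 0.34765625
Since 0.34765625 <= 1, Kraft's inequality IS satisfied.
A prefix code with these lengths CAN exist.

Kraft sum = 0.34765625. Satisfied.


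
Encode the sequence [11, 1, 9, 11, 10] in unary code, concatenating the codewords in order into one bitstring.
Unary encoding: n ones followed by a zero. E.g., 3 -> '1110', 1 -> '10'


Encode each number as n ones followed by a terminating 0:
  11 -> 111111111110 (12 bits)
  1 -> 10 (2 bits)
  9 -> 1111111110 (10 bits)
  11 -> 111111111110 (12 bits)
  10 -> 11111111110 (11 bits)
Total length = 12 + 2 + 10 + 12 + 11 = 47 bits.

Unary([11, 1, 9, 11, 10]) = 11111111111010111111111011111111111011111111110 (47 bits)


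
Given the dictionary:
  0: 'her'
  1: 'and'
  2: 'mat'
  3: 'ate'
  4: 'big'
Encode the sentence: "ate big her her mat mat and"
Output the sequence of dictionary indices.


Look up each word in the dictionary:
  'ate' -> 3
  'big' -> 4
  'her' -> 0
  'her' -> 0
  'mat' -> 2
  'mat' -> 2
  'and' -> 1

Encoded: [3, 4, 0, 0, 2, 2, 1]


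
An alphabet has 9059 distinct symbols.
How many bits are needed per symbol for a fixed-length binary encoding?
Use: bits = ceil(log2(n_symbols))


log2(9059) = 13.1451
Bracket: 2^13 = 8192 < 9059 <= 2^14 = 16384
So ceil(log2(9059)) = 14

bits = ceil(log2(9059)) = ceil(13.1451) = 14 bits


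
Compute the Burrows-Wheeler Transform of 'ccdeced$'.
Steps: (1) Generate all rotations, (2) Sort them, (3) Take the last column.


Rotations (sorted):
  0: $ccdeced -> last char: d
  1: ccdeced$ -> last char: $
  2: cdeced$c -> last char: c
  3: ced$ccde -> last char: e
  4: d$ccdece -> last char: e
  5: deced$cc -> last char: c
  6: eced$ccd -> last char: d
  7: ed$ccdec -> last char: c


BWT = d$ceecdc


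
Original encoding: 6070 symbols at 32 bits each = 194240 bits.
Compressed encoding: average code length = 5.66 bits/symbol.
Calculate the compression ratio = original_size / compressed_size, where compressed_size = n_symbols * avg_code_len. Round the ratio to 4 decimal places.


original_size = n_symbols * orig_bits = 6070 * 32 = 194240 bits
compressed_size = n_symbols * avg_code_len = 6070 * 5.66 = 34356.2 bits
ratio = original_size / compressed_size = 194240 / 34356.2 = 5.6537

Compression ratio = 5.6537


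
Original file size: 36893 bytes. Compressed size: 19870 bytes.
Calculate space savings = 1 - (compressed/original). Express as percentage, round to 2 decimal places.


ratio = compressed/original = 19870/36893 = 0.538585
savings = 1 - ratio = 1 - 0.538585 = 0.461415
as a percentage: 0.461415 * 100 = 46.14%

Space savings = 1 - 19870/36893 = 46.14%


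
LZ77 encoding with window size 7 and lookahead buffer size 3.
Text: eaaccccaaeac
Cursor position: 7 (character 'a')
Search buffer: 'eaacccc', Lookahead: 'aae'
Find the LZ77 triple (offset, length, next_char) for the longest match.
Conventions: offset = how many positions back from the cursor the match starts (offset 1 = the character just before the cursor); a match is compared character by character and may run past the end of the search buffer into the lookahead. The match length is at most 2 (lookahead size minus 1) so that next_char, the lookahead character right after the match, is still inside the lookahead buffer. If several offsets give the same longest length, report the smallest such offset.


Try each offset into the search buffer:
  offset=1 (pos 6, char 'c'): match length 0
  offset=2 (pos 5, char 'c'): match length 0
  offset=3 (pos 4, char 'c'): match length 0
  offset=4 (pos 3, char 'c'): match length 0
  offset=5 (pos 2, char 'a'): match length 1
  offset=6 (pos 1, char 'a'): match length 2
  offset=7 (pos 0, char 'e'): match length 0
Longest match has length 2 at offset 6.
next_char = character at position 7 + 2 = 9 -> 'e'

Best match: offset=6, length=2 (matching 'aa' starting at position 1)
LZ77 triple: (6, 2, 'e')


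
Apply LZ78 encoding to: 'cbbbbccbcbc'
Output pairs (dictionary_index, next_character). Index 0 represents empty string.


LZ78 encoding steps:
Dictionary: {0: ''}
Step 1: w='' (idx 0), next='c' -> output (0, 'c'), add 'c' as idx 1
Step 2: w='' (idx 0), next='b' -> output (0, 'b'), add 'b' as idx 2
Step 3: w='b' (idx 2), next='b' -> output (2, 'b'), add 'bb' as idx 3
Step 4: w='b' (idx 2), next='c' -> output (2, 'c'), add 'bc' as idx 4
Step 5: w='c' (idx 1), next='b' -> output (1, 'b'), add 'cb' as idx 5
Step 6: w='cb' (idx 5), next='c' -> output (5, 'c'), add 'cbc' as idx 6


Encoded: [(0, 'c'), (0, 'b'), (2, 'b'), (2, 'c'), (1, 'b'), (5, 'c')]


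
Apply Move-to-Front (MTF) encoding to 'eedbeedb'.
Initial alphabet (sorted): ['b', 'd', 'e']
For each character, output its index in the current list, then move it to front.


MTF encoding:
'e': index 2 in ['b', 'd', 'e'] -> ['e', 'b', 'd']
'e': index 0 in ['e', 'b', 'd'] -> ['e', 'b', 'd']
'd': index 2 in ['e', 'b', 'd'] -> ['d', 'e', 'b']
'b': index 2 in ['d', 'e', 'b'] -> ['b', 'd', 'e']
'e': index 2 in ['b', 'd', 'e'] -> ['e', 'b', 'd']
'e': index 0 in ['e', 'b', 'd'] -> ['e', 'b', 'd']
'd': index 2 in ['e', 'b', 'd'] -> ['d', 'e', 'b']
'b': index 2 in ['d', 'e', 'b'] -> ['b', 'd', 'e']


Output: [2, 0, 2, 2, 2, 0, 2, 2]


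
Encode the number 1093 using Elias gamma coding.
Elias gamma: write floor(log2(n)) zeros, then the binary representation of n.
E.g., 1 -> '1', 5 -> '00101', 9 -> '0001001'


num_bits = floor(log2(1093)) + 1 = 11
leading_zeros = num_bits - 1 = 10
binary(1093) = 10001000101

Elias gamma(1093) = '0000000000' + '10001000101' = 000000000010001000101 (21 bits)


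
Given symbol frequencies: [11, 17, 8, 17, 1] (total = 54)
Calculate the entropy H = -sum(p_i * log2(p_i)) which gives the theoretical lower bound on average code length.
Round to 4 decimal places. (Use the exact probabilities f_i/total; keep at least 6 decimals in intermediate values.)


Per-symbol terms -p_i * log2(p_i) with p_i = f_i/54:
  p = 11/54 = 0.203704: log2(p) = -2.295456, -p*log2(p) = 0.467593
  p = 17/54 = 0.314815: log2(p) = -1.667425, -p*log2(p) = 0.524930
  p = 8/54 = 0.148148: log2(p) = -2.754888, -p*log2(p) = 0.408131
  p = 17/54 = 0.314815: log2(p) = -1.667425, -p*log2(p) = 0.524930
  p = 1/54 = 0.018519: log2(p) = -5.754888, -p*log2(p) = 0.106572
H = 0.467593 + 0.524930 + 0.408131 + 0.524930 + 0.106572 = 2.032156

H = 2.0322 bits/symbol


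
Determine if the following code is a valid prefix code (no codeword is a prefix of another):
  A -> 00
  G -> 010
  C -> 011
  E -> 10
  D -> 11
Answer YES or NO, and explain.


Checking each pair (does one codeword prefix another?):
  A='00' vs G='010': no prefix
  A='00' vs C='011': no prefix
  A='00' vs E='10': no prefix
  A='00' vs D='11': no prefix
  G='010' vs A='00': no prefix
  G='010' vs C='011': no prefix
  G='010' vs E='10': no prefix
  G='010' vs D='11': no prefix
  C='011' vs A='00': no prefix
  C='011' vs G='010': no prefix
  C='011' vs E='10': no prefix
  C='011' vs D='11': no prefix
  E='10' vs A='00': no prefix
  E='10' vs G='010': no prefix
  E='10' vs C='011': no prefix
  E='10' vs D='11': no prefix
  D='11' vs A='00': no prefix
  D='11' vs G='010': no prefix
  D='11' vs C='011': no prefix
  D='11' vs E='10': no prefix
No violation found over all pairs.

YES -- this is a valid prefix code. No codeword is a prefix of any other codeword.


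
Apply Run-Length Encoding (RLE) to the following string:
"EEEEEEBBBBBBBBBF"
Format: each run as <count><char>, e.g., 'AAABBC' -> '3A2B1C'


Scanning runs left to right:
  i=0: run of 'E' x 6 -> '6E'
  i=6: run of 'B' x 9 -> '9B'
  i=15: run of 'F' x 1 -> '1F'

RLE = 6E9B1F


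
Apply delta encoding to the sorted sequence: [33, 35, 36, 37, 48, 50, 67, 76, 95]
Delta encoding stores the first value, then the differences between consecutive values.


First value: 33
Deltas:
  35 - 33 = 2
  36 - 35 = 1
  37 - 36 = 1
  48 - 37 = 11
  50 - 48 = 2
  67 - 50 = 17
  76 - 67 = 9
  95 - 76 = 19


Delta encoded: [33, 2, 1, 1, 11, 2, 17, 9, 19]


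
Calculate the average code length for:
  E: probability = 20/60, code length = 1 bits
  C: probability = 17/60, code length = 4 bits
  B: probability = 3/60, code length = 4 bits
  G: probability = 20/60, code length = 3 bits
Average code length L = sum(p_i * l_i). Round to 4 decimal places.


Weighted contributions p_i * l_i:
  E: (20/60) * 1 = 20/60
  C: (17/60) * 4 = 68/60
  B: (3/60) * 4 = 12/60
  G: (20/60) * 3 = 60/60
Sum = (20 + 68 + 12 + 60)/60 = 160/60

L = 160/60 = 2.6667 bits/symbol


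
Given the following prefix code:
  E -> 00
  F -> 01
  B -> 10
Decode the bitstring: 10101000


Decoding step by step:
Bits 10 -> B
Bits 10 -> B
Bits 10 -> B
Bits 00 -> E


Decoded message: BBBE


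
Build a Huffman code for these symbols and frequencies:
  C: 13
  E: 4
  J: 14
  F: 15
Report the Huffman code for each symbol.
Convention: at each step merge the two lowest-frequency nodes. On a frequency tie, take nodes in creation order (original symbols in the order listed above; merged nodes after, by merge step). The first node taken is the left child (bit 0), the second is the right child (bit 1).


Huffman tree construction:
Step 1: Merge E(4) + C(13) = 17
Step 2: Merge J(14) + F(15) = 29
Step 3: Merge (E+C)(17) + (J+F)(29) = 46
Read each symbol's code off the tree from the root (left child = 0, right child = 1).

Codes:
  C: 01 (length 2)
  E: 00 (length 2)
  J: 10 (length 2)
  F: 11 (length 2)
Average code length: 92/46 = 2.0000 bits/symbol


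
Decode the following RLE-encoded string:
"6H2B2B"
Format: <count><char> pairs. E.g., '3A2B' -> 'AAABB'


Expanding each <count><char> pair:
  6H -> 'HHHHHH'
  2B -> 'BB'
  2B -> 'BB'

Decoded = HHHHHHBBBB


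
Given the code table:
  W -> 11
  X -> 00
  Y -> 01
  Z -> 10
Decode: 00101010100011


Decoding:
00 -> X
10 -> Z
10 -> Z
10 -> Z
10 -> Z
00 -> X
11 -> W


Result: XZZZZXW


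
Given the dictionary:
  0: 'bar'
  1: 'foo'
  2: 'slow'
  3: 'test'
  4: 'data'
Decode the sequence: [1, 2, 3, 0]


Look up each index in the dictionary:
  1 -> 'foo'
  2 -> 'slow'
  3 -> 'test'
  0 -> 'bar'

Decoded: "foo slow test bar"


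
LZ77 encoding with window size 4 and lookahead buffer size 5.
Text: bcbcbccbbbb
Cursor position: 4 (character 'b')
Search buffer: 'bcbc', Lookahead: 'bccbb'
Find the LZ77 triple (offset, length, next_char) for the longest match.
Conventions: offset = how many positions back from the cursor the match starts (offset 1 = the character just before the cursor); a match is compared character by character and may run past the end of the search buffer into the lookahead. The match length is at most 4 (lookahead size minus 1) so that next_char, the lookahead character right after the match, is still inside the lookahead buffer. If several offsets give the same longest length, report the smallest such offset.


Try each offset into the search buffer:
  offset=1 (pos 3, char 'c'): match length 0
  offset=2 (pos 2, char 'b'): match length 2
  offset=3 (pos 1, char 'c'): match length 0
  offset=4 (pos 0, char 'b'): match length 2
Longest match has length 2, found at offsets 2, 4; take the smallest, offset 2.
next_char = character at position 4 + 2 = 6 -> 'c'

Best match: offset=2, length=2 (matching 'bc' starting at position 2)
LZ77 triple: (2, 2, 'c')


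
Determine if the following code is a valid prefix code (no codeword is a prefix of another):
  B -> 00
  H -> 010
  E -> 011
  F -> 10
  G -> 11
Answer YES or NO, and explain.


Checking each pair (does one codeword prefix another?):
  B='00' vs H='010': no prefix
  B='00' vs E='011': no prefix
  B='00' vs F='10': no prefix
  B='00' vs G='11': no prefix
  H='010' vs B='00': no prefix
  H='010' vs E='011': no prefix
  H='010' vs F='10': no prefix
  H='010' vs G='11': no prefix
  E='011' vs B='00': no prefix
  E='011' vs H='010': no prefix
  E='011' vs F='10': no prefix
  E='011' vs G='11': no prefix
  F='10' vs B='00': no prefix
  F='10' vs H='010': no prefix
  F='10' vs E='011': no prefix
  F='10' vs G='11': no prefix
  G='11' vs B='00': no prefix
  G='11' vs H='010': no prefix
  G='11' vs E='011': no prefix
  G='11' vs F='10': no prefix
No violation found over all pairs.

YES -- this is a valid prefix code. No codeword is a prefix of any other codeword.
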